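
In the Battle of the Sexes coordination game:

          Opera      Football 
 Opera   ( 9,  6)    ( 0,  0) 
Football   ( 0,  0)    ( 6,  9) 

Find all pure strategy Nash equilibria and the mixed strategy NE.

Pure NE: (Opera, Opera) and (Football, Football); Mixed NE: p = 0.6, q = 0.4

Work:
Check pure NE:
(Opera, Opera): (9, 6) - no unilateral deviation beneficial
(Football, Football): (6, 9) - no unilateral deviation beneficial
Mixed NE: P1 plays Opera with p = 0.6, P2 plays Opera with q = 0.4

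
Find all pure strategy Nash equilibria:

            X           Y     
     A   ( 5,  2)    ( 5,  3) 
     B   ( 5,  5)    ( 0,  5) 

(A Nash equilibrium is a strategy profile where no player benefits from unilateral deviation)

Nash equilibrium: (A, Y), (B, X)

Work:
Best responses:
  P1 vs X: payoffs [5, 5] → best response A/B (payoff 5)
  P1 vs Y: payoffs [5, 0] → best response A (payoff 5)
  P2 vs A: payoffs [2, 3] → best response Y (payoff 3)
  P2 vs B: payoffs [5, 5] → best response X/Y (payoff 5)
Mutual best responses: (A,Y), (B,X) → Nash equilibria.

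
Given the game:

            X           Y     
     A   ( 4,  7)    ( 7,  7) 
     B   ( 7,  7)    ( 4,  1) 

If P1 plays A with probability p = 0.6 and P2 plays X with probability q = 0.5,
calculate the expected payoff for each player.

E[P1] = 5.5, E[P2] = 5.8

Work:
E[P1] = p·q·π₁(A,X) + p·(1-q)·π₁(A,Y) + (1-p)·q·π₁(B,X) + (1-p)·(1-q)·π₁(B,Y)
= 0.6·0.5·4 + 0.6·0.5·7 + 0.4·0.5·7 + 0.4·0.5·4
= 5.5

E[P2] = 5.8 (similar calculation)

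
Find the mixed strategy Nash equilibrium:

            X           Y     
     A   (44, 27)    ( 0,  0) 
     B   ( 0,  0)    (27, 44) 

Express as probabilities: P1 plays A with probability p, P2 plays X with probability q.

p = 0.6197, q = 0.3803

Work:
Find probabilities that make opponent indifferent:
P2 chooses q to make P1 indifferent between A and B
P1 chooses p to make P2 indifferent between X and Y
Mixed NE: P1 plays (A: 0.6197, B: 0.3803), P2 plays (X: 0.3803, Y: 0.6197)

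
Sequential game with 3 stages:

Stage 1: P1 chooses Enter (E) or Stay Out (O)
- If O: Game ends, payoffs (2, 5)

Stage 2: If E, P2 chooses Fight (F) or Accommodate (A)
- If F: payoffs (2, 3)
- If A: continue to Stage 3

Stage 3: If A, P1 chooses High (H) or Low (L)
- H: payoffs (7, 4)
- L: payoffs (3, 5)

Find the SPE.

SPE: (E, A, H); Outcome (7, 4)

Work:
Stage 3: P1 chooses H (7 vs 3)
Stage 2: P2: F->3, A->4 (anticipating H). Choose A
Stage 1: P1: O->2, E->7 (anticipating A, H). Choose E
SPE path: E -> A -> H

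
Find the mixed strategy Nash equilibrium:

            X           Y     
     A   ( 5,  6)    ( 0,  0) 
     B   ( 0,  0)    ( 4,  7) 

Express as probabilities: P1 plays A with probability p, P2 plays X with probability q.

p = 0.5385, q = 0.4444

Work:
Find probabilities that make opponent indifferent:
P2 chooses q to make P1 indifferent between A and B
P1 chooses p to make P2 indifferent between X and Y
Mixed NE: P1 plays (A: 0.5385, B: 0.4615), P2 plays (X: 0.4444, Y: 0.5556)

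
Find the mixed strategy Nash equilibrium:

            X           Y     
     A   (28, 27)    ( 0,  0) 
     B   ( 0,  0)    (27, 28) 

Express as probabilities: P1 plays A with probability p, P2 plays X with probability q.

p = 0.5091, q = 0.4909

Work:
Find probabilities that make opponent indifferent:
P2 chooses q to make P1 indifferent between A and B
P1 chooses p to make P2 indifferent between X and Y
Mixed NE: P1 plays (A: 0.5091, B: 0.4909), P2 plays (X: 0.4909, Y: 0.5091)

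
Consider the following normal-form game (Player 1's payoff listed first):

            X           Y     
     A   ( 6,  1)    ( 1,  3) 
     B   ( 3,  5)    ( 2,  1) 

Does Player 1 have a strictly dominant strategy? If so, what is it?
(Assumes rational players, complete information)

No strictly dominant strategy exists for Player 1

Work:
A strategy strictly dominates another if it gives a strictly higher payoff against every opponent action. Compare each pair of P1's strategies column-by-column:
  A vs B: [6 vs 3, 1 vs 2] → A does not strictly dominate B (column Y: 1 ≤ 2)
  B vs A: [3 vs 6, 2 vs 1] → B does not strictly dominate A (column X: 3 ≤ 6)
No single strategy strictly dominates all others → no strictly dominant strategy.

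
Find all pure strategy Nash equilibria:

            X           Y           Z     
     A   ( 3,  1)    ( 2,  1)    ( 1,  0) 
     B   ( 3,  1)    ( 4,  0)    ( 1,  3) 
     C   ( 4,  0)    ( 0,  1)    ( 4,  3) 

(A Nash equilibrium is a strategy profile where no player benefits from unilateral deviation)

Nash equilibrium: (C, Z)

Work:
Best responses:
  P1 vs X: payoffs [3, 3, 4] → best response C (payoff 4)
  P1 vs Y: payoffs [2, 4, 0] → best response B (payoff 4)
  P1 vs Z: payoffs [1, 1, 4] → best response C (payoff 4)
  P2 vs A: payoffs [1, 1, 0] → best response X/Y (payoff 1)
  P2 vs B: payoffs [1, 0, 3] → best response Z (payoff 3)
  P2 vs C: payoffs [0, 1, 3] → best response Z (payoff 3)
Mutual best responses: (C,Z) → Nash equilibria.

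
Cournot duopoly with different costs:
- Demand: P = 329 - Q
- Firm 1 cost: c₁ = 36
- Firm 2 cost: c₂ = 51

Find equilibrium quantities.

q₁* = 102.67, q₂* = 87.67

Work:
Reaction: q₁ = (329 - 36 - q₂)/2
Reaction: q₂ = (329 - 51 - q₁)/2
Solve simultaneously:
q₁* = (329 - 2×36 + 51)/3 = 102.67
q₂* = (329 - 2×51 + 36)/3 = 87.67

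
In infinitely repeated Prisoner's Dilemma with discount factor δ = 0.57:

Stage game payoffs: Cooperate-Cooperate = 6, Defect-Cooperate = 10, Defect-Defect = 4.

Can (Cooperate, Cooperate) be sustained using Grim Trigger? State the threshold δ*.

δ* = 0.6667; since δ = 0.57 < 0.6667, cooperation cannot be sustained

Work:
For Grim Trigger:
Cooperate forever: 6/(1-δ)
Defect then punished: 10 + 4·δ/(1-δ)
Need: 6/(1-δ) ≥ 10 + 4·δ/(1-δ)
Solving: δ ≥ (T-R)/(T-P) = (10-6)/(10-4) = 0.6667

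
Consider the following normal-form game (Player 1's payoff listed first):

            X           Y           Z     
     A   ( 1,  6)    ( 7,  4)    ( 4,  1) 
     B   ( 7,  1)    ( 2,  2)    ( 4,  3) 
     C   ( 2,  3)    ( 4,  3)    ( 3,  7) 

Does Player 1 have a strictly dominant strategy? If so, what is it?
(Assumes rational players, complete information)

No strictly dominant strategy exists for Player 1

Work:
A strategy strictly dominates another if it gives a strictly higher payoff against every opponent action. Compare each pair of P1's strategies column-by-column:
  A vs B: [1 vs 7, 7 vs 2, 4 vs 4] → A does not strictly dominate B (column X: 1 ≤ 7)
  A vs C: [1 vs 2, 7 vs 4, 4 vs 3] → A does not strictly dominate C (column X: 1 ≤ 2)
  B vs A: [7 vs 1, 2 vs 7, 4 vs 4] → B does not strictly dominate A (column Y: 2 ≤ 7)
  B vs C: [7 vs 2, 2 vs 4, 4 vs 3] → B does not strictly dominate C (column Y: 2 ≤ 4)
  C vs A: [2 vs 1, 4 vs 7, 3 vs 4] → C does not strictly dominate A (column Y: 4 ≤ 7)
  C vs B: [2 vs 7, 4 vs 2, 3 vs 4] → C does not strictly dominate B (column X: 2 ≤ 7)
No single strategy strictly dominates all others → no strictly dominant strategy.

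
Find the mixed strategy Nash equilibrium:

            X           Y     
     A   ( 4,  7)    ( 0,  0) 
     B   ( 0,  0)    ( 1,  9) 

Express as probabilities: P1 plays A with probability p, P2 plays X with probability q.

p = 0.5625, q = 0.2

Work:
Find probabilities that make opponent indifferent:
P2 chooses q to make P1 indifferent between A and B
P1 chooses p to make P2 indifferent between X and Y
Mixed NE: P1 plays (A: 0.5625, B: 0.4375), P2 plays (X: 0.2, Y: 0.8)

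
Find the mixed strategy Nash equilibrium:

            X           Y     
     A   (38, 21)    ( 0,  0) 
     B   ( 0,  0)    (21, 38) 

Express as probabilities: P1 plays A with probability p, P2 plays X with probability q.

p = 0.6441, q = 0.3559

Work:
Find probabilities that make opponent indifferent:
P2 chooses q to make P1 indifferent between A and B
P1 chooses p to make P2 indifferent between X and Y
Mixed NE: P1 plays (A: 0.6441, B: 0.3559), P2 plays (X: 0.3559, Y: 0.6441)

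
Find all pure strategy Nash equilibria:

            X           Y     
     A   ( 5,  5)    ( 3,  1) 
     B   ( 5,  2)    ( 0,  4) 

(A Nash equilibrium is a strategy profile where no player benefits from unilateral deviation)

Nash equilibrium: (A, X)

Work:
Best responses:
  P1 vs X: payoffs [5, 5] → best response A/B (payoff 5)
  P1 vs Y: payoffs [3, 0] → best response A (payoff 3)
  P2 vs A: payoffs [5, 1] → best response X (payoff 5)
  P2 vs B: payoffs [2, 4] → best response Y (payoff 4)
Mutual best responses: (A,X) → Nash equilibria.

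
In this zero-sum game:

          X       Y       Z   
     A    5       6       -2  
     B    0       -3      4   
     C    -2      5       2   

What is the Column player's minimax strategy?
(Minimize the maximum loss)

Column should play Z, value = 4

Work:
Column player minimizes Row's maximum payoff:
Column X: max payoff to Row = 5
Column Y: max payoff to Row = 6
Column Z: max payoff to Row = 4
Minimum is 4, achieved by column Z.
Minimax strategy: Z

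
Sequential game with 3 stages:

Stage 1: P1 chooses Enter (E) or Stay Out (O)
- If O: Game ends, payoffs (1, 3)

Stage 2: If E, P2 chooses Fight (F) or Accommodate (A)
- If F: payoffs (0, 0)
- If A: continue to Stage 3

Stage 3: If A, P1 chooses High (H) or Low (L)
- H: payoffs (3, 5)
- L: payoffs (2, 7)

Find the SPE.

SPE: (E, A, H); Outcome (3, 5)

Work:
Stage 3: P1 chooses H (3 vs 2)
Stage 2: P2: F->0, A->5 (anticipating H). Choose A
Stage 1: P1: O->1, E->3 (anticipating A, H). Choose E
SPE path: E -> A -> H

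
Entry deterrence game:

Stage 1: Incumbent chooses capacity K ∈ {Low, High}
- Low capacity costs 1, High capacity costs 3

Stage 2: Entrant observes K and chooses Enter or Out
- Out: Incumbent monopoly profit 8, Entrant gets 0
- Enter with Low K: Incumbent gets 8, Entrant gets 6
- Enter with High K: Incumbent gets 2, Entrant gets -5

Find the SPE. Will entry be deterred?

SPE: (Low, Enter|Low, Out|High); Entry not deterred. Incumbent net profit = 7, Entrant gets 6

Work:
After Low K: Entrant enters (6 > 0)
After High K: Entrant stays out (-5 < 0)
Incumbent: Low → 8−1=7, High → 8−3=5
Incumbent chooses Low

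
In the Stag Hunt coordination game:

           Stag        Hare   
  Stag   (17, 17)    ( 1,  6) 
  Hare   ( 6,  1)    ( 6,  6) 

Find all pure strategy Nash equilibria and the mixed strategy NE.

Pure NE: (Stag, Stag) and (Hare, Hare); Mixed NE: p = 0.3125, q = 0.3125

Work:
Check pure NE:
(Stag, Stag): (17, 17) - no unilateral deviation beneficial
(Hare, Hare): (6, 6) - no unilateral deviation beneficial
Mixed NE: P1 plays Stag with p = 0.3125, P2 plays Stag with q = 0.3125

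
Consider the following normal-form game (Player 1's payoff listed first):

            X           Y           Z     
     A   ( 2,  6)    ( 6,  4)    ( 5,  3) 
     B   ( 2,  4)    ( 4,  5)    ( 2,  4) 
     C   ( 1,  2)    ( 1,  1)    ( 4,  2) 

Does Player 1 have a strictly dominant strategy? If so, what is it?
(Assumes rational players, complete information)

No strictly dominant strategy exists for Player 1

Work:
A strategy strictly dominates another if it gives a strictly higher payoff against every opponent action. Compare each pair of P1's strategies column-by-column:
  A vs B: [2 vs 2, 6 vs 4, 5 vs 2] → A does not strictly dominate B (column X: 2 ≤ 2)
  A vs C: [2 vs 1, 6 vs 1, 5 vs 4] → A strictly dominates C
  B vs A: [2 vs 2, 4 vs 6, 2 vs 5] → B does not strictly dominate A (column X: 2 ≤ 2)
  B vs C: [2 vs 1, 4 vs 1, 2 vs 4] → B does not strictly dominate C (column Z: 2 ≤ 4)
  C vs A: [1 vs 2, 1 vs 6, 4 vs 5] → C does not strictly dominate A (column X: 1 ≤ 2)
  C vs B: [1 vs 2, 1 vs 4, 4 vs 2] → C does not strictly dominate B (column X: 1 ≤ 2)
No single strategy strictly dominates all others → no strictly dominant strategy.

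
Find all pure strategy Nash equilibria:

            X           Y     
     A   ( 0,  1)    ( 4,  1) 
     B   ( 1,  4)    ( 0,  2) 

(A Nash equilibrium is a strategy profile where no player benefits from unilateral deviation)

Nash equilibrium: (A, Y), (B, X)

Work:
Best responses:
  P1 vs X: payoffs [0, 1] → best response B (payoff 1)
  P1 vs Y: payoffs [4, 0] → best response A (payoff 4)
  P2 vs A: payoffs [1, 1] → best response X/Y (payoff 1)
  P2 vs B: payoffs [4, 2] → best response X (payoff 4)
Mutual best responses: (A,Y), (B,X) → Nash equilibria.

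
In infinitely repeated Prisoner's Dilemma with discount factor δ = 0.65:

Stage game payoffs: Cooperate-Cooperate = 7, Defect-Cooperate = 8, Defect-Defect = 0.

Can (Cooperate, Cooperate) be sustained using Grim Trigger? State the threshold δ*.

δ* = 0.125; since δ = 0.65 ≥ 0.125, cooperation can be sustained

Work:
For Grim Trigger:
Cooperate forever: 7/(1-δ)
Defect then punished: 8 + 0·δ/(1-δ)
Need: 7/(1-δ) ≥ 8 + 0·δ/(1-δ)
Solving: δ ≥ (T-R)/(T-P) = (8-7)/(8-0) = 0.125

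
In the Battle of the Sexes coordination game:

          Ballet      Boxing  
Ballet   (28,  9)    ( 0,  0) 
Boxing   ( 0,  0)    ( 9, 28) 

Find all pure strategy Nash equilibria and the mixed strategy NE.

Pure NE: (Ballet, Ballet) and (Boxing, Boxing); Mixed NE: p = 0.7568, q = 0.2432

Work:
Check pure NE:
(Ballet, Ballet): (28, 9) - no unilateral deviation beneficial
(Boxing, Boxing): (9, 28) - no unilateral deviation beneficial
Mixed NE: P1 plays Ballet with p = 0.7568, P2 plays Ballet with q = 0.2432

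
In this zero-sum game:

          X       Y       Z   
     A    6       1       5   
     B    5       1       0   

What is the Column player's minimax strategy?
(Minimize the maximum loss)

Column should play Y, value = 1

Work:
Column player minimizes Row's maximum payoff:
Column X: max payoff to Row = 6
Column Y: max payoff to Row = 1
Column Z: max payoff to Row = 5
Minimum is 1, achieved by column Y.
Minimax strategy: Y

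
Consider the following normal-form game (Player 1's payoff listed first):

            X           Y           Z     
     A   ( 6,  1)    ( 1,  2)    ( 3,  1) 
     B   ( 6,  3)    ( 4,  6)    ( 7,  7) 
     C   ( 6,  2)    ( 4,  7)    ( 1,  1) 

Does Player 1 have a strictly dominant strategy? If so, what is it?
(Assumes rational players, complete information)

No strictly dominant strategy exists for Player 1

Work:
A strategy strictly dominates another if it gives a strictly higher payoff against every opponent action. Compare each pair of P1's strategies column-by-column:
  A vs B: [6 vs 6, 1 vs 4, 3 vs 7] → A does not strictly dominate B (column X: 6 ≤ 6)
  A vs C: [6 vs 6, 1 vs 4, 3 vs 1] → A does not strictly dominate C (column X: 6 ≤ 6)
  B vs A: [6 vs 6, 4 vs 1, 7 vs 3] → B does not strictly dominate A (column X: 6 ≤ 6)
  B vs C: [6 vs 6, 4 vs 4, 7 vs 1] → B does not strictly dominate C (column X: 6 ≤ 6)
  C vs A: [6 vs 6, 4 vs 1, 1 vs 3] → C does not strictly dominate A (column X: 6 ≤ 6)
  C vs B: [6 vs 6, 4 vs 4, 1 vs 7] → C does not strictly dominate B (column X: 6 ≤ 6)
No single strategy strictly dominates all others → no strictly dominant strategy.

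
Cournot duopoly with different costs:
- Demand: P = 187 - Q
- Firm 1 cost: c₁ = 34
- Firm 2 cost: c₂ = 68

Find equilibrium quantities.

q₁* = 62.33, q₂* = 28.33

Work:
Reaction: q₁ = (187 - 34 - q₂)/2
Reaction: q₂ = (187 - 68 - q₁)/2
Solve simultaneously:
q₁* = (187 - 2×34 + 68)/3 = 62.33
q₂* = (187 - 2×68 + 34)/3 = 28.33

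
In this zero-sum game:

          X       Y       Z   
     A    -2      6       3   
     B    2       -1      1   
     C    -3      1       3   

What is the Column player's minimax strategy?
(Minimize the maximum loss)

Column should play X, value = 2

Work:
Column player minimizes Row's maximum payoff:
Column X: max payoff to Row = 2
Column Y: max payoff to Row = 6
Column Z: max payoff to Row = 3
Minimum is 2, achieved by column X.
Minimax strategy: X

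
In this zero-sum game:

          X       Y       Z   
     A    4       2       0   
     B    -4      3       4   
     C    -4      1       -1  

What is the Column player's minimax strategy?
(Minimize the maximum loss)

Column should play Y, value = 3

Work:
Column player minimizes Row's maximum payoff:
Column X: max payoff to Row = 4
Column Y: max payoff to Row = 3
Column Z: max payoff to Row = 4
Minimum is 3, achieved by column Y.
Minimax strategy: Y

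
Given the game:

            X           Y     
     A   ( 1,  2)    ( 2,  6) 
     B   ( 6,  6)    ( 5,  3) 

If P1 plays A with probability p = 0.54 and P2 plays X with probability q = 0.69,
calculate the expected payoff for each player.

E[P1] = 3.3248, E[P2] = 4.0818

Work:
E[P1] = p·q·π₁(A,X) + p·(1-q)·π₁(A,Y) + (1-p)·q·π₁(B,X) + (1-p)·(1-q)·π₁(B,Y)
= 0.54·0.69·1 + 0.54·0.31·2 + 0.46·0.69·6 + 0.46·0.31·5
= 3.3248

E[P2] = 4.0818 (similar calculation)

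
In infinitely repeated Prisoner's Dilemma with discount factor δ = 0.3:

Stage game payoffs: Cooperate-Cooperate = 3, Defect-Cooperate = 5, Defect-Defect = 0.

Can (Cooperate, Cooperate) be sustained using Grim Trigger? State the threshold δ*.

δ* = 0.4; since δ = 0.3 < 0.4, cooperation cannot be sustained

Work:
For Grim Trigger:
Cooperate forever: 3/(1-δ)
Defect then punished: 5 + 0·δ/(1-δ)
Need: 3/(1-δ) ≥ 5 + 0·δ/(1-δ)
Solving: δ ≥ (T-R)/(T-P) = (5-3)/(5-0) = 0.4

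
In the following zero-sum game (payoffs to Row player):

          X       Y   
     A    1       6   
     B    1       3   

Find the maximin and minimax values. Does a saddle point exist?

Maximin = 1, Minimax = 1, Saddle: True

Work:
Row minimums: [1, 1] → maximin = 1
Column maximums: [1, 6] → minimax = 1
Saddle point exists! Game value = 1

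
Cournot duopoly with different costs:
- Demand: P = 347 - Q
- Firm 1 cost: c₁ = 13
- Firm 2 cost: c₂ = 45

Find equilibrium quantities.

q₁* = 122.0, q₂* = 90.0

Work:
Reaction: q₁ = (347 - 13 - q₂)/2
Reaction: q₂ = (347 - 45 - q₁)/2
Solve simultaneously:
q₁* = (347 - 2×13 + 45)/3 = 122.0
q₂* = (347 - 2×45 + 13)/3 = 90.0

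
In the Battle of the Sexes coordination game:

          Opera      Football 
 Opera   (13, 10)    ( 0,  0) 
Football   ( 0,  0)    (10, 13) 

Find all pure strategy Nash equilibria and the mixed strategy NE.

Pure NE: (Opera, Opera) and (Football, Football); Mixed NE: p = 0.5652, q = 0.4348

Work:
Check pure NE:
(Opera, Opera): (13, 10) - no unilateral deviation beneficial
(Football, Football): (10, 13) - no unilateral deviation beneficial
Mixed NE: P1 plays Opera with p = 0.5652, P2 plays Opera with q = 0.4348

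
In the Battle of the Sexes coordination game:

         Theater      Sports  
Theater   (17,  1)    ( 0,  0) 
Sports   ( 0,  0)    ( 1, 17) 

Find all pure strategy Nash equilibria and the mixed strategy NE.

Pure NE: (Theater, Theater) and (Sports, Sports); Mixed NE: p = 0.9444, q = 0.0556

Work:
Check pure NE:
(Theater, Theater): (17, 1) - no unilateral deviation beneficial
(Sports, Sports): (1, 17) - no unilateral deviation beneficial
Mixed NE: P1 plays Theater with p = 0.9444, P2 plays Theater with q = 0.0556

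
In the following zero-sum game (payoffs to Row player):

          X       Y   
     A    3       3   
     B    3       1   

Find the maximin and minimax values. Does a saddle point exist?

Maximin = 3, Minimax = 3, Saddle: True

Work:
Row minimums: [3, 1] → maximin = 3
Column maximums: [3, 3] → minimax = 3
Saddle point exists! Game value = 3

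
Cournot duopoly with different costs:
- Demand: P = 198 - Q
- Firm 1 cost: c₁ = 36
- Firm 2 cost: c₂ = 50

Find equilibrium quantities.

q₁* = 58.67, q₂* = 44.67

Work:
Reaction: q₁ = (198 - 36 - q₂)/2
Reaction: q₂ = (198 - 50 - q₁)/2
Solve simultaneously:
q₁* = (198 - 2×36 + 50)/3 = 58.67
q₂* = (198 - 2×50 + 36)/3 = 44.67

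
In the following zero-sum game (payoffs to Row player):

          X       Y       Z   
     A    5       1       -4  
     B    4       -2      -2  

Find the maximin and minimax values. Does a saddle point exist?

Maximin = -2, Minimax = -2, Saddle: True

Work:
Row minimums: [-4, -2] → maximin = -2
Column maximums: [5, 1, -2] → minimax = -2
Saddle point exists! Game value = -2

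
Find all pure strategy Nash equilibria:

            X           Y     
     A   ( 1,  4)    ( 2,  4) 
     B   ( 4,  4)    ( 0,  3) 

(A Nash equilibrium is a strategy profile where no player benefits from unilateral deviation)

Nash equilibrium: (A, Y), (B, X)

Work:
Best responses:
  P1 vs X: payoffs [1, 4] → best response B (payoff 4)
  P1 vs Y: payoffs [2, 0] → best response A (payoff 2)
  P2 vs A: payoffs [4, 4] → best response X/Y (payoff 4)
  P2 vs B: payoffs [4, 3] → best response X (payoff 4)
Mutual best responses: (A,Y), (B,X) → Nash equilibria.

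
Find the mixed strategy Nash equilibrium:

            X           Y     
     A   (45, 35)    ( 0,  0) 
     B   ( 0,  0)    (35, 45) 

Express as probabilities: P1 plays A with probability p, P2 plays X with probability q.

p = 0.5625, q = 0.4375

Work:
Find probabilities that make opponent indifferent:
P2 chooses q to make P1 indifferent between A and B
P1 chooses p to make P2 indifferent between X and Y
Mixed NE: P1 plays (A: 0.5625, B: 0.4375), P2 plays (X: 0.4375, Y: 0.5625)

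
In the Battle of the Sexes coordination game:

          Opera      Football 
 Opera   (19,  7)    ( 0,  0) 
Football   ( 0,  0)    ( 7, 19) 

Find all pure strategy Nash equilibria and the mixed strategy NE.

Pure NE: (Opera, Opera) and (Football, Football); Mixed NE: p = 0.7308, q = 0.2692

Work:
Check pure NE:
(Opera, Opera): (19, 7) - no unilateral deviation beneficial
(Football, Football): (7, 19) - no unilateral deviation beneficial
Mixed NE: P1 plays Opera with p = 0.7308, P2 plays Opera with q = 0.2692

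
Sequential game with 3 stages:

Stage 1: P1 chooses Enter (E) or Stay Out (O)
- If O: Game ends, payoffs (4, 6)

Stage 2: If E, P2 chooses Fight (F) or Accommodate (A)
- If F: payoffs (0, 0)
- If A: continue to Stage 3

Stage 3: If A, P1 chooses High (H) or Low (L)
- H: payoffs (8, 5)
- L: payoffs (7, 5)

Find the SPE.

SPE: (E, A, H); Outcome (8, 5)

Work:
Stage 3: P1 chooses H (8 vs 7)
Stage 2: P2: F->0, A->5 (anticipating H). Choose A
Stage 1: P1: O->4, E->8 (anticipating A, H). Choose E
SPE path: E -> A -> H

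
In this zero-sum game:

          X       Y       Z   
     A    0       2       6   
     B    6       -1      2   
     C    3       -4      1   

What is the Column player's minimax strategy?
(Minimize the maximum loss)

Column should play Y, value = 2

Work:
Column player minimizes Row's maximum payoff:
Column X: max payoff to Row = 6
Column Y: max payoff to Row = 2
Column Z: max payoff to Row = 6
Minimum is 2, achieved by column Y.
Minimax strategy: Y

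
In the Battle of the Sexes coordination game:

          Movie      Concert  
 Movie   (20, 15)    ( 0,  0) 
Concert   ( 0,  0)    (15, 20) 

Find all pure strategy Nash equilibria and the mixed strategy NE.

Pure NE: (Movie, Movie) and (Concert, Concert); Mixed NE: p = 0.5714, q = 0.4286

Work:
Check pure NE:
(Movie, Movie): (20, 15) - no unilateral deviation beneficial
(Concert, Concert): (15, 20) - no unilateral deviation beneficial
Mixed NE: P1 plays Movie with p = 0.5714, P2 plays Movie with q = 0.4286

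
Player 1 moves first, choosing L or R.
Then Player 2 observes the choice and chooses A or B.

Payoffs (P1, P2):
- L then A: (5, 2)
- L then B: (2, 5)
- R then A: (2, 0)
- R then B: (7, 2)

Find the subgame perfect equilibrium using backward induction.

P1 plays R, P2 plays B after L and B after R; Payoff (7, 2)

Work:
Backward induction:
After L: P2 chooses B → P1 gets 2
After R: P2 chooses B → P1 gets 7
P1 chooses R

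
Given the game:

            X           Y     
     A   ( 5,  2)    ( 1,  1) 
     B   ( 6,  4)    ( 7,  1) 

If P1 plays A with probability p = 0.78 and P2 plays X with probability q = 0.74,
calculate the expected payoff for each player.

E[P1] = 4.466, E[P2] = 2.0656

Work:
E[P1] = p·q·π₁(A,X) + p·(1-q)·π₁(A,Y) + (1-p)·q·π₁(B,X) + (1-p)·(1-q)·π₁(B,Y)
= 0.78·0.74·5 + 0.78·0.26·1 + 0.22·0.74·6 + 0.22·0.26·7
= 4.466

E[P2] = 2.0656 (similar calculation)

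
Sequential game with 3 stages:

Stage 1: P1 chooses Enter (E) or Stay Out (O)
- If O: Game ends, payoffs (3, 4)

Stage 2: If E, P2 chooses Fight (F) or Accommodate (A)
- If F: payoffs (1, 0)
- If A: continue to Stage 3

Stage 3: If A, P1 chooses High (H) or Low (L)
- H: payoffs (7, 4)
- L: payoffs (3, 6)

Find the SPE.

SPE: (E, A, H); Outcome (7, 4)

Work:
Stage 3: P1 chooses H (7 vs 3)
Stage 2: P2: F->0, A->4 (anticipating H). Choose A
Stage 1: P1: O->3, E->7 (anticipating A, H). Choose E
SPE path: E -> A -> H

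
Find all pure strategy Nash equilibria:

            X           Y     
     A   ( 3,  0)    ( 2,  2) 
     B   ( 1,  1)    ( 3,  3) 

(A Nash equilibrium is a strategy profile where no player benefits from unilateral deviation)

Nash equilibrium: (B, Y)

Work:
Best responses:
  P1 vs X: payoffs [3, 1] → best response A (payoff 3)
  P1 vs Y: payoffs [2, 3] → best response B (payoff 3)
  P2 vs A: payoffs [0, 2] → best response Y (payoff 2)
  P2 vs B: payoffs [1, 3] → best response Y (payoff 3)
Mutual best responses: (B,Y) → Nash equilibria.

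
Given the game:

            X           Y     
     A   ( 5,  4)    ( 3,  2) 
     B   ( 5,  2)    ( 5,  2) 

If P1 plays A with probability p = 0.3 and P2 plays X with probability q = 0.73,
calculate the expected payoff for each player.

E[P1] = 4.838, E[P2] = 2.438

Work:
E[P1] = p·q·π₁(A,X) + p·(1-q)·π₁(A,Y) + (1-p)·q·π₁(B,X) + (1-p)·(1-q)·π₁(B,Y)
= 0.3·0.73·5 + 0.3·0.27·3 + 0.7·0.73·5 + 0.7·0.27·5
= 4.838

E[P2] = 2.438 (similar calculation)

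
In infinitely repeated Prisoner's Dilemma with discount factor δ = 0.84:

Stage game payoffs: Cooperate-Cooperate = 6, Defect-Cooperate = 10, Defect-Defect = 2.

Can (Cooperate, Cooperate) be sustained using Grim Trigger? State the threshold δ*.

δ* = 0.5; since δ = 0.84 ≥ 0.5, cooperation can be sustained

Work:
For Grim Trigger:
Cooperate forever: 6/(1-δ)
Defect then punished: 10 + 2·δ/(1-δ)
Need: 6/(1-δ) ≥ 10 + 2·δ/(1-δ)
Solving: δ ≥ (T-R)/(T-P) = (10-6)/(10-2) = 0.5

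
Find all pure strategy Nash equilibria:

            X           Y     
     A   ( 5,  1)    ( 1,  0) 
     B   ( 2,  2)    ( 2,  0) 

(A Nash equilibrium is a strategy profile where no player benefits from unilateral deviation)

Nash equilibrium: (A, X)

Work:
Best responses:
  P1 vs X: payoffs [5, 2] → best response A (payoff 5)
  P1 vs Y: payoffs [1, 2] → best response B (payoff 2)
  P2 vs A: payoffs [1, 0] → best response X (payoff 1)
  P2 vs B: payoffs [2, 0] → best response X (payoff 2)
Mutual best responses: (A,X) → Nash equilibria.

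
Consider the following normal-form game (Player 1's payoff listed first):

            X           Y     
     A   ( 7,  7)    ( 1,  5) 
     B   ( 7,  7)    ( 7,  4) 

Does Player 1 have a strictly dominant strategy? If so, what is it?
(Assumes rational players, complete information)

No strictly dominant strategy exists for Player 1

Work:
A strategy strictly dominates another if it gives a strictly higher payoff against every opponent action. Compare each pair of P1's strategies column-by-column:
  A vs B: [7 vs 7, 1 vs 7] → A does not strictly dominate B (column X: 7 ≤ 7)
  B vs A: [7 vs 7, 7 vs 1] → B does not strictly dominate A (column X: 7 ≤ 7)
No single strategy strictly dominates all others → no strictly dominant strategy.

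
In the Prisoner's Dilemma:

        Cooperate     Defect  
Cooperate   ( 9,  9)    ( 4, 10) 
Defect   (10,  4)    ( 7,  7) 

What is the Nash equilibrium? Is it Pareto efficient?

(Defect, Defect) is NE; not Pareto efficient

Work:
Defect dominates Cooperate for both players:
If P2 cooperates: Defect (10) > Cooperate (9)
If P2 defects: Defect (7) > Cooperate (4)
NE: (Defect, Defect) with payoff (7, 7)
But (Cooperate, Cooperate) = (9, 9) Pareto dominates (7, 7)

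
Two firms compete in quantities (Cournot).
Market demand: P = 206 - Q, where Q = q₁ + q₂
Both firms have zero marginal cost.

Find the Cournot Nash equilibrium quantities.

q₁* = q₂* = 68.67; P* = 68.67

Work:
Profit: π_i = P·q_i = (a - q_i - q_j)·q_i
FOC: ∂π_i/∂q_i = a - 2q_i - q_j = 0
Reaction function: q_i = (206 - q_j)/2
Symmetry: q* = 206/3 = 68.67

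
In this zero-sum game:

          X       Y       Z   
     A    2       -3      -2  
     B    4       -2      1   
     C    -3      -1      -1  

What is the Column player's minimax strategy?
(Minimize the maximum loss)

Column should play Y, value = -1

Work:
Column player minimizes Row's maximum payoff:
Column X: max payoff to Row = 4
Column Y: max payoff to Row = -1
Column Z: max payoff to Row = 1
Minimum is -1, achieved by column Y.
Minimax strategy: Y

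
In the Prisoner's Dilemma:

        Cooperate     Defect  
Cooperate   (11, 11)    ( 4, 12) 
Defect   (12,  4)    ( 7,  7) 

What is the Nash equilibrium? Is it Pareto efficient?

(Defect, Defect) is NE; not Pareto efficient

Work:
Defect dominates Cooperate for both players:
If P2 cooperates: Defect (12) > Cooperate (11)
If P2 defects: Defect (7) > Cooperate (4)
NE: (Defect, Defect) with payoff (7, 7)
But (Cooperate, Cooperate) = (11, 11) Pareto dominates (7, 7)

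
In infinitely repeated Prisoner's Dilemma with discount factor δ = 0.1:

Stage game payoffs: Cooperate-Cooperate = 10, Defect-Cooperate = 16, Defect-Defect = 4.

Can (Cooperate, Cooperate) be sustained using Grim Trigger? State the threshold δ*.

δ* = 0.5; since δ = 0.1 < 0.5, cooperation cannot be sustained

Work:
For Grim Trigger:
Cooperate forever: 10/(1-δ)
Defect then punished: 16 + 4·δ/(1-δ)
Need: 10/(1-δ) ≥ 16 + 4·δ/(1-δ)
Solving: δ ≥ (T-R)/(T-P) = (16-10)/(16-4) = 0.5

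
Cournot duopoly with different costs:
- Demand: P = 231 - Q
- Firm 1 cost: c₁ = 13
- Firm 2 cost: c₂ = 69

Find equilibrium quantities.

q₁* = 91.33, q₂* = 35.33

Work:
Reaction: q₁ = (231 - 13 - q₂)/2
Reaction: q₂ = (231 - 69 - q₁)/2
Solve simultaneously:
q₁* = (231 - 2×13 + 69)/3 = 91.33
q₂* = (231 - 2×69 + 13)/3 = 35.33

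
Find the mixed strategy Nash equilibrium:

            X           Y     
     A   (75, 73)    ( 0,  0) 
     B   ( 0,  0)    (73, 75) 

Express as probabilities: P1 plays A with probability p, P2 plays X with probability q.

p = 0.5068, q = 0.4932

Work:
Find probabilities that make opponent indifferent:
P2 chooses q to make P1 indifferent between A and B
P1 chooses p to make P2 indifferent between X and Y
Mixed NE: P1 plays (A: 0.5068, B: 0.4932), P2 plays (X: 0.4932, Y: 0.5068)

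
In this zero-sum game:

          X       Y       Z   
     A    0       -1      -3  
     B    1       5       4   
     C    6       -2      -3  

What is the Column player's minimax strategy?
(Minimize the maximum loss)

Column should play Z, value = 4

Work:
Column player minimizes Row's maximum payoff:
Column X: max payoff to Row = 6
Column Y: max payoff to Row = 5
Column Z: max payoff to Row = 4
Minimum is 4, achieved by column Z.
Minimax strategy: Z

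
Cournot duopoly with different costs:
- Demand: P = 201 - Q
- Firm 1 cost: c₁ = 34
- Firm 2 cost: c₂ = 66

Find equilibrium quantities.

q₁* = 66.33, q₂* = 34.33

Work:
Reaction: q₁ = (201 - 34 - q₂)/2
Reaction: q₂ = (201 - 66 - q₁)/2
Solve simultaneously:
q₁* = (201 - 2×34 + 66)/3 = 66.33
q₂* = (201 - 2×66 + 34)/3 = 34.33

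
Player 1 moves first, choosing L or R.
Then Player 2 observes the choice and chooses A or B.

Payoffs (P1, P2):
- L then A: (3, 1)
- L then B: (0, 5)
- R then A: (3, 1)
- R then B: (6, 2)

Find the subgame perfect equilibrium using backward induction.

P1 plays R, P2 plays B after L and B after R; Payoff (6, 2)

Work:
Backward induction:
After L: P2 chooses B → P1 gets 0
After R: P2 chooses B → P1 gets 6
P1 chooses R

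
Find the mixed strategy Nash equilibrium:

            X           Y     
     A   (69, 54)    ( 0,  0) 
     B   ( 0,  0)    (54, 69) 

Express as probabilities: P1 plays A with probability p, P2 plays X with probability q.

p = 0.561, q = 0.439

Work:
Find probabilities that make opponent indifferent:
P2 chooses q to make P1 indifferent between A and B
P1 chooses p to make P2 indifferent between X and Y
Mixed NE: P1 plays (A: 0.561, B: 0.439), P2 plays (X: 0.439, Y: 0.561)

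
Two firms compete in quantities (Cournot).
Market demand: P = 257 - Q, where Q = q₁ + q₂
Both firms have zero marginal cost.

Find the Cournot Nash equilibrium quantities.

q₁* = q₂* = 85.67; P* = 85.67

Work:
Profit: π_i = P·q_i = (a - q_i - q_j)·q_i
FOC: ∂π_i/∂q_i = a - 2q_i - q_j = 0
Reaction function: q_i = (257 - q_j)/2
Symmetry: q* = 257/3 = 85.67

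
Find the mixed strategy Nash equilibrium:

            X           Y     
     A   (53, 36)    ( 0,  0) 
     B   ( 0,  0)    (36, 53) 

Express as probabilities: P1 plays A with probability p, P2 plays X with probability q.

p = 0.5955, q = 0.4045

Work:
Find probabilities that make opponent indifferent:
P2 chooses q to make P1 indifferent between A and B
P1 chooses p to make P2 indifferent between X and Y
Mixed NE: P1 plays (A: 0.5955, B: 0.4045), P2 plays (X: 0.4045, Y: 0.5955)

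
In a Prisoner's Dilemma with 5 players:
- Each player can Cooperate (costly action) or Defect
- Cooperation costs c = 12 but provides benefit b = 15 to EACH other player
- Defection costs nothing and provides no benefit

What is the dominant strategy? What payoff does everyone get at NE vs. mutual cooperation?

Dominant: Defect; NE payoff = 0; Coop payoff = 48

Work:
Defect dominates (saves cost c = 12, benefit to others is external)
NE: All defect → everyone gets 0
If all cooperate: each receives (4)×15 - 12 = 48
Social dilemma: 48 > 0 but NE gives 0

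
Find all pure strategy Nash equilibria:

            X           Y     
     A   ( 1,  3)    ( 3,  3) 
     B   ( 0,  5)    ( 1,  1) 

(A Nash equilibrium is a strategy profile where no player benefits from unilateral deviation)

Nash equilibrium: (A, X), (A, Y)

Work:
Best responses:
  P1 vs X: payoffs [1, 0] → best response A (payoff 1)
  P1 vs Y: payoffs [3, 1] → best response A (payoff 3)
  P2 vs A: payoffs [3, 3] → best response X/Y (payoff 3)
  P2 vs B: payoffs [5, 1] → best response X (payoff 5)
Mutual best responses: (A,X), (A,Y) → Nash equilibria.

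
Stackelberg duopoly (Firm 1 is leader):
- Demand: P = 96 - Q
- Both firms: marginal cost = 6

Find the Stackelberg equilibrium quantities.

q₁* (leader) = 45.0, q₂* (follower) = 22.5

Work:
Follower's reaction: q₂ = (a - c - q₁)/2
Leader substitutes: π₁ = q₁·(a - q₁ - (a-c-q₁)/2 - c)
FOC: q₁* = (96 - 6)/2 = 45.00
Then: q₂* = (96 - 6 - 45.0)/2 = 22.50
Leader has first-mover advantage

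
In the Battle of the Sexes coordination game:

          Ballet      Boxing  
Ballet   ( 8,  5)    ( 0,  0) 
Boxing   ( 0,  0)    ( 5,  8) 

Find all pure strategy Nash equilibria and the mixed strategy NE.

Pure NE: (Ballet, Ballet) and (Boxing, Boxing); Mixed NE: p = 0.6154, q = 0.3846

Work:
Check pure NE:
(Ballet, Ballet): (8, 5) - no unilateral deviation beneficial
(Boxing, Boxing): (5, 8) - no unilateral deviation beneficial
Mixed NE: P1 plays Ballet with p = 0.6154, P2 plays Ballet with q = 0.3846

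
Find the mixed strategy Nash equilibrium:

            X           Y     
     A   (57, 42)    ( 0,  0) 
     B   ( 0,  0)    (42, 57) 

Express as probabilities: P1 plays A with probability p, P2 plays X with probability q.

p = 0.5758, q = 0.4242

Work:
Find probabilities that make opponent indifferent:
P2 chooses q to make P1 indifferent between A and B
P1 chooses p to make P2 indifferent between X and Y
Mixed NE: P1 plays (A: 0.5758, B: 0.4242), P2 plays (X: 0.4242, Y: 0.5758)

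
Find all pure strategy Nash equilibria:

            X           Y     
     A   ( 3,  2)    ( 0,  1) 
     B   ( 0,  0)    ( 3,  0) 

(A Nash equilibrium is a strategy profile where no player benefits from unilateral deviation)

Nash equilibrium: (A, X), (B, Y)

Work:
Best responses:
  P1 vs X: payoffs [3, 0] → best response A (payoff 3)
  P1 vs Y: payoffs [0, 3] → best response B (payoff 3)
  P2 vs A: payoffs [2, 1] → best response X (payoff 2)
  P2 vs B: payoffs [0, 0] → best response X/Y (payoff 0)
Mutual best responses: (A,X), (B,Y) → Nash equilibria.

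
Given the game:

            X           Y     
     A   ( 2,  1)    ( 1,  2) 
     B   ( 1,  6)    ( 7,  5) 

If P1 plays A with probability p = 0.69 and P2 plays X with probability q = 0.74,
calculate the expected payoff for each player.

E[P1] = 1.9942, E[P2] = 2.6488

Work:
E[P1] = p·q·π₁(A,X) + p·(1-q)·π₁(A,Y) + (1-p)·q·π₁(B,X) + (1-p)·(1-q)·π₁(B,Y)
= 0.69·0.74·2 + 0.69·0.26·1 + 0.31·0.74·1 + 0.31·0.26·7
= 1.9942

E[P2] = 2.6488 (similar calculation)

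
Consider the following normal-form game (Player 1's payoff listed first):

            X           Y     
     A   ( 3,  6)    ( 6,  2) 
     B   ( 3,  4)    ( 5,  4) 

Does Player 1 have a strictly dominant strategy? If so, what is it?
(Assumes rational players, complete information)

No strictly dominant strategy exists for Player 1

Work:
A strategy strictly dominates another if it gives a strictly higher payoff against every opponent action. Compare each pair of P1's strategies column-by-column:
  A vs B: [3 vs 3, 6 vs 5] → A does not strictly dominate B (column X: 3 ≤ 3)
  B vs A: [3 vs 3, 5 vs 6] → B does not strictly dominate A (column X: 3 ≤ 3)
No single strategy strictly dominates all others → no strictly dominant strategy.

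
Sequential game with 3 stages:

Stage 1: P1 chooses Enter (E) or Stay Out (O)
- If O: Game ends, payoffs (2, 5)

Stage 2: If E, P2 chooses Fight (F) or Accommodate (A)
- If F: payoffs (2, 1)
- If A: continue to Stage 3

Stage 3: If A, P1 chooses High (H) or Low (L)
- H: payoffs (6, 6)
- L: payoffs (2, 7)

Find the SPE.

SPE: (E, A, H); Outcome (6, 6)

Work:
Stage 3: P1 chooses H (6 vs 2)
Stage 2: P2: F->1, A->6 (anticipating H). Choose A
Stage 1: P1: O->2, E->6 (anticipating A, H). Choose E
SPE path: E -> A -> H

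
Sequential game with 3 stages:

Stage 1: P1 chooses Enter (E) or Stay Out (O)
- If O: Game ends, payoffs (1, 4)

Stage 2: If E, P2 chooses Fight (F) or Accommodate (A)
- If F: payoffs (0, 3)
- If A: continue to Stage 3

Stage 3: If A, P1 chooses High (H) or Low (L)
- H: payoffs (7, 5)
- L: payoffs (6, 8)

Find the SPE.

SPE: (E, A, H); Outcome (7, 5)

Work:
Stage 3: P1 chooses H (7 vs 6)
Stage 2: P2: F->3, A->5 (anticipating H). Choose A
Stage 1: P1: O->1, E->7 (anticipating A, H). Choose E
SPE path: E -> A -> H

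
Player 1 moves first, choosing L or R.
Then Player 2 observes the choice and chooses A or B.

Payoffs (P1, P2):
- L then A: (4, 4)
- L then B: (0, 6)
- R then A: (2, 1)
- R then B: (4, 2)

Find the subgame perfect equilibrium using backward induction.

P1 plays R, P2 plays B after L and B after R; Payoff (4, 2)

Work:
Backward induction:
After L: P2 chooses B → P1 gets 0
After R: P2 chooses B → P1 gets 4
P1 chooses R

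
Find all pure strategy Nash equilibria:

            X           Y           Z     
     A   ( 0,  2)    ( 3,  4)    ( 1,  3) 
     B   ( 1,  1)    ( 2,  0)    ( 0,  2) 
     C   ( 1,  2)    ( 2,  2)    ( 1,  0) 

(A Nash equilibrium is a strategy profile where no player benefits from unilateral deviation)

Nash equilibrium: (A, Y), (C, X)

Work:
Best responses:
  P1 vs X: payoffs [0, 1, 1] → best response B/C (payoff 1)
  P1 vs Y: payoffs [3, 2, 2] → best response A (payoff 3)
  P1 vs Z: payoffs [1, 0, 1] → best response A/C (payoff 1)
  P2 vs A: payoffs [2, 4, 3] → best response Y (payoff 4)
  P2 vs B: payoffs [1, 0, 2] → best response Z (payoff 2)
  P2 vs C: payoffs [2, 2, 0] → best response X/Y (payoff 2)
Mutual best responses: (A,Y), (C,X) → Nash equilibria.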